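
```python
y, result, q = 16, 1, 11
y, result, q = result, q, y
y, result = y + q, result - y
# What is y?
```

Answer: 17

Derivation:
Trace (tracking y):
y, result, q = (16, 1, 11)  # -> y = 16, result = 1, q = 11
y, result, q = (result, q, y)  # -> y = 1, result = 11, q = 16
y, result = (y + q, result - y)  # -> y = 17, result = 10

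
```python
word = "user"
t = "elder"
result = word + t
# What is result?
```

Answer: 'userelder'

Derivation:
Trace (tracking result):
word = 'user'  # -> word = 'user'
t = 'elder'  # -> t = 'elder'
result = word + t  # -> result = 'userelder'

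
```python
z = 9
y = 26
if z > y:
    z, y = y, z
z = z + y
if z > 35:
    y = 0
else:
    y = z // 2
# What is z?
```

Answer: 35

Derivation:
Trace (tracking z):
z = 9  # -> z = 9
y = 26  # -> y = 26
if z > y:  # condition is False
z = z + y  # -> z = 35
if z > 35:  # condition is False
else:
    y = z // 2  # -> y = 17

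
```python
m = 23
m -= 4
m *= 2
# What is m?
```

Answer: 38

Derivation:
Trace (tracking m):
m = 23  # -> m = 23
m -= 4  # -> m = 19
m *= 2  # -> m = 38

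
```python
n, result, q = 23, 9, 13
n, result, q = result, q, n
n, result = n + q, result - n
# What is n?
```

Trace (tracking n):
n, result, q = (23, 9, 13)  # -> n = 23, result = 9, q = 13
n, result, q = (result, q, n)  # -> n = 9, result = 13, q = 23
n, result = (n + q, result - n)  # -> n = 32, result = 4

Answer: 32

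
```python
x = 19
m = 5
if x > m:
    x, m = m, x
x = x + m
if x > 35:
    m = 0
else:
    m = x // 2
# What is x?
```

Trace (tracking x):
x = 19  # -> x = 19
m = 5  # -> m = 5
if x > m:  # condition is True
    x, m = (m, x)  # -> x = 5, m = 19
x = x + m  # -> x = 24
if x > 35:  # condition is False
else:
    m = x // 2  # -> m = 12

Answer: 24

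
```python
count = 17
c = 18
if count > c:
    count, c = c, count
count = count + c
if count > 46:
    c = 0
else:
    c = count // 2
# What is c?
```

Trace (tracking c):
count = 17  # -> count = 17
c = 18  # -> c = 18
if count > c:  # condition is False
count = count + c  # -> count = 35
if count > 46:  # condition is False
else:
    c = count // 2  # -> c = 17

Answer: 17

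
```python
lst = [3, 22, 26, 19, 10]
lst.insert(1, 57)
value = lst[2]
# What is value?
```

Trace (tracking value):
lst = [3, 22, 26, 19, 10]  # -> lst = [3, 22, 26, 19, 10]
lst.insert(1, 57)  # -> lst = [3, 57, 22, 26, 19, 10]
value = lst[2]  # -> value = 22

Answer: 22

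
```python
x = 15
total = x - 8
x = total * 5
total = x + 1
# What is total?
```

Trace (tracking total):
x = 15  # -> x = 15
total = x - 8  # -> total = 7
x = total * 5  # -> x = 35
total = x + 1  # -> total = 36

Answer: 36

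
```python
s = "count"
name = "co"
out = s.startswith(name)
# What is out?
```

Answer: True

Derivation:
Trace (tracking out):
s = 'count'  # -> s = 'count'
name = 'co'  # -> name = 'co'
out = s.startswith(name)  # -> out = True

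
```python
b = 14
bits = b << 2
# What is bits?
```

Answer: 56

Derivation:
Trace (tracking bits):
b = 14  # -> b = 14
bits = b << 2  # -> bits = 56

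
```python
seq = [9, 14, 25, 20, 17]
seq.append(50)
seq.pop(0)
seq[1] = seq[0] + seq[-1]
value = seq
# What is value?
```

Trace (tracking value):
seq = [9, 14, 25, 20, 17]  # -> seq = [9, 14, 25, 20, 17]
seq.append(50)  # -> seq = [9, 14, 25, 20, 17, 50]
seq.pop(0)  # -> seq = [14, 25, 20, 17, 50]
seq[1] = seq[0] + seq[-1]  # -> seq = [14, 64, 20, 17, 50]
value = seq  # -> value = [14, 64, 20, 17, 50]

Answer: [14, 64, 20, 17, 50]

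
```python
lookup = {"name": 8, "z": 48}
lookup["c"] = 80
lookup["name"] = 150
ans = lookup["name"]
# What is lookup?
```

Answer: {'name': 150, 'z': 48, 'c': 80}

Derivation:
Trace (tracking lookup):
lookup = {'name': 8, 'z': 48}  # -> lookup = {'name': 8, 'z': 48}
lookup['c'] = 80  # -> lookup = {'name': 8, 'z': 48, 'c': 80}
lookup['name'] = 150  # -> lookup = {'name': 150, 'z': 48, 'c': 80}
ans = lookup['name']  # -> ans = 150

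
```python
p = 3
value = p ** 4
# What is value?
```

Answer: 81

Derivation:
Trace (tracking value):
p = 3  # -> p = 3
value = p ** 4  # -> value = 81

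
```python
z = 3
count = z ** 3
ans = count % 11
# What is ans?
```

Answer: 5

Derivation:
Trace (tracking ans):
z = 3  # -> z = 3
count = z ** 3  # -> count = 27
ans = count % 11  # -> ans = 5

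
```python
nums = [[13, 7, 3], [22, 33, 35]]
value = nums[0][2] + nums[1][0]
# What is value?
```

Trace (tracking value):
nums = [[13, 7, 3], [22, 33, 35]]  # -> nums = [[13, 7, 3], [22, 33, 35]]
value = nums[0][2] + nums[1][0]  # -> value = 25

Answer: 25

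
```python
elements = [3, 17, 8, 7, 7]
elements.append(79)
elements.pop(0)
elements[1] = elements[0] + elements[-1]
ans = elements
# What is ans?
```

Answer: [17, 96, 7, 7, 79]

Derivation:
Trace (tracking ans):
elements = [3, 17, 8, 7, 7]  # -> elements = [3, 17, 8, 7, 7]
elements.append(79)  # -> elements = [3, 17, 8, 7, 7, 79]
elements.pop(0)  # -> elements = [17, 8, 7, 7, 79]
elements[1] = elements[0] + elements[-1]  # -> elements = [17, 96, 7, 7, 79]
ans = elements  # -> ans = [17, 96, 7, 7, 79]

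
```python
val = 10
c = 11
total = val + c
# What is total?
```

Answer: 21

Derivation:
Trace (tracking total):
val = 10  # -> val = 10
c = 11  # -> c = 11
total = val + c  # -> total = 21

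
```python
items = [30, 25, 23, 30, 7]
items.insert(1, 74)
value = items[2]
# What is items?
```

Answer: [30, 74, 25, 23, 30, 7]

Derivation:
Trace (tracking items):
items = [30, 25, 23, 30, 7]  # -> items = [30, 25, 23, 30, 7]
items.insert(1, 74)  # -> items = [30, 74, 25, 23, 30, 7]
value = items[2]  # -> value = 25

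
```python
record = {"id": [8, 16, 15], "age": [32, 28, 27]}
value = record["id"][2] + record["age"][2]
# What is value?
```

Trace (tracking value):
record = {'id': [8, 16, 15], 'age': [32, 28, 27]}  # -> record = {'id': [8, 16, 15], 'age': [32, 28, 27]}
value = record['id'][2] + record['age'][2]  # -> value = 42

Answer: 42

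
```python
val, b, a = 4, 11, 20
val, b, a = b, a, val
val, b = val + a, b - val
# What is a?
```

Answer: 4

Derivation:
Trace (tracking a):
val, b, a = (4, 11, 20)  # -> val = 4, b = 11, a = 20
val, b, a = (b, a, val)  # -> val = 11, b = 20, a = 4
val, b = (val + a, b - val)  # -> val = 15, b = 9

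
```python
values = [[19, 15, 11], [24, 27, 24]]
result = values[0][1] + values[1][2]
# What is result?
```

Answer: 39

Derivation:
Trace (tracking result):
values = [[19, 15, 11], [24, 27, 24]]  # -> values = [[19, 15, 11], [24, 27, 24]]
result = values[0][1] + values[1][2]  # -> result = 39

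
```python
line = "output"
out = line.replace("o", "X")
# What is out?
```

Trace (tracking out):
line = 'output'  # -> line = 'output'
out = line.replace('o', 'X')  # -> out = 'Xutput'

Answer: 'Xutput'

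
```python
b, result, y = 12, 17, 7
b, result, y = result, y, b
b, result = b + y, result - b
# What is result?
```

Answer: -10

Derivation:
Trace (tracking result):
b, result, y = (12, 17, 7)  # -> b = 12, result = 17, y = 7
b, result, y = (result, y, b)  # -> b = 17, result = 7, y = 12
b, result = (b + y, result - b)  # -> b = 29, result = -10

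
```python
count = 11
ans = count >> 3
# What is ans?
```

Trace (tracking ans):
count = 11  # -> count = 11
ans = count >> 3  # -> ans = 1

Answer: 1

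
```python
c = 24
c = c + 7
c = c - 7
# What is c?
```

Answer: 24

Derivation:
Trace (tracking c):
c = 24  # -> c = 24
c = c + 7  # -> c = 31
c = c - 7  # -> c = 24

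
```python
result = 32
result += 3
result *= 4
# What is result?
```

Answer: 140

Derivation:
Trace (tracking result):
result = 32  # -> result = 32
result += 3  # -> result = 35
result *= 4  # -> result = 140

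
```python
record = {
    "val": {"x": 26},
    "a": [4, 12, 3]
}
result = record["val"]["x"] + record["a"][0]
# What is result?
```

Trace (tracking result):
record = {'val': {'x': 26}, 'a': [4, 12, 3]}  # -> record = {'val': {'x': 26}, 'a': [4, 12, 3]}
result = record['val']['x'] + record['a'][0]  # -> result = 30

Answer: 30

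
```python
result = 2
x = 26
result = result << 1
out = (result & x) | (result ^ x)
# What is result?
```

Answer: 4

Derivation:
Trace (tracking result):
result = 2  # -> result = 2
x = 26  # -> x = 26
result = result << 1  # -> result = 4
out = result & x | result ^ x  # -> out = 30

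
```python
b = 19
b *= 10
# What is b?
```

Answer: 190

Derivation:
Trace (tracking b):
b = 19  # -> b = 19
b *= 10  # -> b = 190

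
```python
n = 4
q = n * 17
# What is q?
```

Answer: 68

Derivation:
Trace (tracking q):
n = 4  # -> n = 4
q = n * 17  # -> q = 68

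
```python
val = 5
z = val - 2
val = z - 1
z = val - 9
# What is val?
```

Answer: 2

Derivation:
Trace (tracking val):
val = 5  # -> val = 5
z = val - 2  # -> z = 3
val = z - 1  # -> val = 2
z = val - 9  # -> z = -7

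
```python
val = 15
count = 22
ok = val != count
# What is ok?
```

Trace (tracking ok):
val = 15  # -> val = 15
count = 22  # -> count = 22
ok = val != count  # -> ok = True

Answer: True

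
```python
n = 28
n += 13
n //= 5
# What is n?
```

Trace (tracking n):
n = 28  # -> n = 28
n += 13  # -> n = 41
n //= 5  # -> n = 8

Answer: 8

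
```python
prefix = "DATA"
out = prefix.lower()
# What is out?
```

Answer: 'data'

Derivation:
Trace (tracking out):
prefix = 'DATA'  # -> prefix = 'DATA'
out = prefix.lower()  # -> out = 'data'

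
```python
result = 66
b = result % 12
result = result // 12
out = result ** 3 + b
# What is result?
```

Answer: 5

Derivation:
Trace (tracking result):
result = 66  # -> result = 66
b = result % 12  # -> b = 6
result = result // 12  # -> result = 5
out = result ** 3 + b  # -> out = 131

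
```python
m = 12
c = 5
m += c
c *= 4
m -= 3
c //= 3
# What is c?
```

Trace (tracking c):
m = 12  # -> m = 12
c = 5  # -> c = 5
m += c  # -> m = 17
c *= 4  # -> c = 20
m -= 3  # -> m = 14
c //= 3  # -> c = 6

Answer: 6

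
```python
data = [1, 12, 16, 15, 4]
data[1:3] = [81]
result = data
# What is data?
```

Trace (tracking data):
data = [1, 12, 16, 15, 4]  # -> data = [1, 12, 16, 15, 4]
data[1:3] = [81]  # -> data = [1, 81, 15, 4]
result = data  # -> result = [1, 81, 15, 4]

Answer: [1, 81, 15, 4]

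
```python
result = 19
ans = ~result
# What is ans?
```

Answer: -20

Derivation:
Trace (tracking ans):
result = 19  # -> result = 19
ans = ~result  # -> ans = -20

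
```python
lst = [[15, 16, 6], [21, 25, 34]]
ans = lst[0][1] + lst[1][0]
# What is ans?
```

Trace (tracking ans):
lst = [[15, 16, 6], [21, 25, 34]]  # -> lst = [[15, 16, 6], [21, 25, 34]]
ans = lst[0][1] + lst[1][0]  # -> ans = 37

Answer: 37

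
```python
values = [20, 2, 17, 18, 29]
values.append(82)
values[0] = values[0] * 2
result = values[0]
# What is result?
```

Trace (tracking result):
values = [20, 2, 17, 18, 29]  # -> values = [20, 2, 17, 18, 29]
values.append(82)  # -> values = [20, 2, 17, 18, 29, 82]
values[0] = values[0] * 2  # -> values = [40, 2, 17, 18, 29, 82]
result = values[0]  # -> result = 40

Answer: 40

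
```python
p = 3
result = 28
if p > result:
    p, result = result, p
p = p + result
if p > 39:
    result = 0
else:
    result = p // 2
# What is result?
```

Answer: 15

Derivation:
Trace (tracking result):
p = 3  # -> p = 3
result = 28  # -> result = 28
if p > result:  # condition is False
p = p + result  # -> p = 31
if p > 39:  # condition is False
else:
    result = p // 2  # -> result = 15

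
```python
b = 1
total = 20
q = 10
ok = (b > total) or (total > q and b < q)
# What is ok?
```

Answer: True

Derivation:
Trace (tracking ok):
b = 1  # -> b = 1
total = 20  # -> total = 20
q = 10  # -> q = 10
ok = b > total or (total > q and b < q)  # -> ok = True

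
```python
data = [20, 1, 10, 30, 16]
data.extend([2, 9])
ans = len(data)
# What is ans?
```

Trace (tracking ans):
data = [20, 1, 10, 30, 16]  # -> data = [20, 1, 10, 30, 16]
data.extend([2, 9])  # -> data = [20, 1, 10, 30, 16, 2, 9]
ans = len(data)  # -> ans = 7

Answer: 7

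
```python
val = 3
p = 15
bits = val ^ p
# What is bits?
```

Answer: 12

Derivation:
Trace (tracking bits):
val = 3  # -> val = 3
p = 15  # -> p = 15
bits = val ^ p  # -> bits = 12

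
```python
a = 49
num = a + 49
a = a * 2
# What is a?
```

Answer: 98

Derivation:
Trace (tracking a):
a = 49  # -> a = 49
num = a + 49  # -> num = 98
a = a * 2  # -> a = 98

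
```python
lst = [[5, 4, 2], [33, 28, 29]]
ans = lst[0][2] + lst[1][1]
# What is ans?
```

Trace (tracking ans):
lst = [[5, 4, 2], [33, 28, 29]]  # -> lst = [[5, 4, 2], [33, 28, 29]]
ans = lst[0][2] + lst[1][1]  # -> ans = 30

Answer: 30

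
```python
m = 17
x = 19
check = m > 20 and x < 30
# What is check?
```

Trace (tracking check):
m = 17  # -> m = 17
x = 19  # -> x = 19
check = m > 20 and x < 30  # -> check = False

Answer: False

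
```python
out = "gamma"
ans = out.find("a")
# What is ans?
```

Trace (tracking ans):
out = 'gamma'  # -> out = 'gamma'
ans = out.find('a')  # -> ans = 1

Answer: 1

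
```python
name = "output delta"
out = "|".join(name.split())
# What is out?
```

Answer: 'output|delta'

Derivation:
Trace (tracking out):
name = 'output delta'  # -> name = 'output delta'
out = '|'.join(name.split())  # -> out = 'output|delta'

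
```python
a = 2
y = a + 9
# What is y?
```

Trace (tracking y):
a = 2  # -> a = 2
y = a + 9  # -> y = 11

Answer: 11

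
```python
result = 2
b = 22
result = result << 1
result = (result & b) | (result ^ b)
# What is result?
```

Answer: 22

Derivation:
Trace (tracking result):
result = 2  # -> result = 2
b = 22  # -> b = 22
result = result << 1  # -> result = 4
result = result & b | result ^ b  # -> result = 22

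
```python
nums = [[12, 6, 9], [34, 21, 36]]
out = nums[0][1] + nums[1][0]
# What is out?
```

Trace (tracking out):
nums = [[12, 6, 9], [34, 21, 36]]  # -> nums = [[12, 6, 9], [34, 21, 36]]
out = nums[0][1] + nums[1][0]  # -> out = 40

Answer: 40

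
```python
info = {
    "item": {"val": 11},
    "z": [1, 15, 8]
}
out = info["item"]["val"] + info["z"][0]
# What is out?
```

Answer: 12

Derivation:
Trace (tracking out):
info = {'item': {'val': 11}, 'z': [1, 15, 8]}  # -> info = {'item': {'val': 11}, 'z': [1, 15, 8]}
out = info['item']['val'] + info['z'][0]  # -> out = 12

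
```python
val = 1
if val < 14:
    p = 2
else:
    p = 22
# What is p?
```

Trace (tracking p):
val = 1  # -> val = 1
if val < 14:  # condition is True
    p = 2  # -> p = 2

Answer: 2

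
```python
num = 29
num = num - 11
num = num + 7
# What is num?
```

Answer: 25

Derivation:
Trace (tracking num):
num = 29  # -> num = 29
num = num - 11  # -> num = 18
num = num + 7  # -> num = 25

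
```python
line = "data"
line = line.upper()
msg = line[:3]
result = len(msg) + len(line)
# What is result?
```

Trace (tracking result):
line = 'data'  # -> line = 'data'
line = line.upper()  # -> line = 'DATA'
msg = line[:3]  # -> msg = 'DAT'
result = len(msg) + len(line)  # -> result = 7

Answer: 7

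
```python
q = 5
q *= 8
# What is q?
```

Answer: 40

Derivation:
Trace (tracking q):
q = 5  # -> q = 5
q *= 8  # -> q = 40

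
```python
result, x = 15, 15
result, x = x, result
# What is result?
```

Trace (tracking result):
result, x = (15, 15)  # -> result = 15, x = 15
result, x = (x, result)  # -> result = 15, x = 15

Answer: 15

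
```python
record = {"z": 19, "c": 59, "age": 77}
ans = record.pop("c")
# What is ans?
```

Trace (tracking ans):
record = {'z': 19, 'c': 59, 'age': 77}  # -> record = {'z': 19, 'c': 59, 'age': 77}
ans = record.pop('c')  # -> ans = 59

Answer: 59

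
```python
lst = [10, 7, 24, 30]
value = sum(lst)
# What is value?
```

Answer: 71

Derivation:
Trace (tracking value):
lst = [10, 7, 24, 30]  # -> lst = [10, 7, 24, 30]
value = sum(lst)  # -> value = 71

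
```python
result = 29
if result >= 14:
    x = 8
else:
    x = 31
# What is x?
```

Trace (tracking x):
result = 29  # -> result = 29
if result >= 14:  # condition is True
    x = 8  # -> x = 8

Answer: 8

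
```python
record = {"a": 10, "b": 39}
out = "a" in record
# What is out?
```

Answer: True

Derivation:
Trace (tracking out):
record = {'a': 10, 'b': 39}  # -> record = {'a': 10, 'b': 39}
out = 'a' in record  # -> out = True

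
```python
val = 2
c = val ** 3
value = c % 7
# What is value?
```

Trace (tracking value):
val = 2  # -> val = 2
c = val ** 3  # -> c = 8
value = c % 7  # -> value = 1

Answer: 1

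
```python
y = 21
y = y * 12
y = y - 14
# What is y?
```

Answer: 238

Derivation:
Trace (tracking y):
y = 21  # -> y = 21
y = y * 12  # -> y = 252
y = y - 14  # -> y = 238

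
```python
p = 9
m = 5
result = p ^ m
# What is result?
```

Answer: 12

Derivation:
Trace (tracking result):
p = 9  # -> p = 9
m = 5  # -> m = 5
result = p ^ m  # -> result = 12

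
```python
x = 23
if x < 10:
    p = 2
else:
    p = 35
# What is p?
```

Answer: 35

Derivation:
Trace (tracking p):
x = 23  # -> x = 23
if x < 10:  # condition is False
else:
    p = 35  # -> p = 35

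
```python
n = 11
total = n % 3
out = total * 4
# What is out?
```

Trace (tracking out):
n = 11  # -> n = 11
total = n % 3  # -> total = 2
out = total * 4  # -> out = 8

Answer: 8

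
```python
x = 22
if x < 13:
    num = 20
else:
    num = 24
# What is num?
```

Answer: 24

Derivation:
Trace (tracking num):
x = 22  # -> x = 22
if x < 13:  # condition is False
else:
    num = 24  # -> num = 24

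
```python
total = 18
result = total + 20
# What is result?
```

Answer: 38

Derivation:
Trace (tracking result):
total = 18  # -> total = 18
result = total + 20  # -> result = 38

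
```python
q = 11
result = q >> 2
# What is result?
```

Answer: 2

Derivation:
Trace (tracking result):
q = 11  # -> q = 11
result = q >> 2  # -> result = 2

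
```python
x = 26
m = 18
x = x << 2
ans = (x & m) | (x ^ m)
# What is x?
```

Trace (tracking x):
x = 26  # -> x = 26
m = 18  # -> m = 18
x = x << 2  # -> x = 104
ans = x & m | x ^ m  # -> ans = 122

Answer: 104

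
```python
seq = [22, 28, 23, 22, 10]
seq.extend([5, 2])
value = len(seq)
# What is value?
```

Answer: 7

Derivation:
Trace (tracking value):
seq = [22, 28, 23, 22, 10]  # -> seq = [22, 28, 23, 22, 10]
seq.extend([5, 2])  # -> seq = [22, 28, 23, 22, 10, 5, 2]
value = len(seq)  # -> value = 7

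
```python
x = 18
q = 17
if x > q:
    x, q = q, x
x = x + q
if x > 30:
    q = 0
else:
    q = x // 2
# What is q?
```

Trace (tracking q):
x = 18  # -> x = 18
q = 17  # -> q = 17
if x > q:  # condition is True
    x, q = (q, x)  # -> x = 17, q = 18
x = x + q  # -> x = 35
if x > 30:  # condition is True
    q = 0  # -> q = 0

Answer: 0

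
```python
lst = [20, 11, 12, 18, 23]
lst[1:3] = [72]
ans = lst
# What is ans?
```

Trace (tracking ans):
lst = [20, 11, 12, 18, 23]  # -> lst = [20, 11, 12, 18, 23]
lst[1:3] = [72]  # -> lst = [20, 72, 18, 23]
ans = lst  # -> ans = [20, 72, 18, 23]

Answer: [20, 72, 18, 23]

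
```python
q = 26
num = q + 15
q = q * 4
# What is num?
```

Answer: 41

Derivation:
Trace (tracking num):
q = 26  # -> q = 26
num = q + 15  # -> num = 41
q = q * 4  # -> q = 104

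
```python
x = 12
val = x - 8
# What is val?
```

Trace (tracking val):
x = 12  # -> x = 12
val = x - 8  # -> val = 4

Answer: 4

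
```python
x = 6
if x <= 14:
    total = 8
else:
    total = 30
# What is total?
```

Trace (tracking total):
x = 6  # -> x = 6
if x <= 14:  # condition is True
    total = 8  # -> total = 8

Answer: 8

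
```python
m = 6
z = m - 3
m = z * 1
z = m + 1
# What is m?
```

Trace (tracking m):
m = 6  # -> m = 6
z = m - 3  # -> z = 3
m = z * 1  # -> m = 3
z = m + 1  # -> z = 4

Answer: 3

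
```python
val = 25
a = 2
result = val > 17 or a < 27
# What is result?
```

Trace (tracking result):
val = 25  # -> val = 25
a = 2  # -> a = 2
result = val > 17 or a < 27  # -> result = True

Answer: True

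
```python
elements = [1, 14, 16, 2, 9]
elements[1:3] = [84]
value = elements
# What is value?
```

Trace (tracking value):
elements = [1, 14, 16, 2, 9]  # -> elements = [1, 14, 16, 2, 9]
elements[1:3] = [84]  # -> elements = [1, 84, 2, 9]
value = elements  # -> value = [1, 84, 2, 9]

Answer: [1, 84, 2, 9]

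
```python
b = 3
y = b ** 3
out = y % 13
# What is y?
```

Trace (tracking y):
b = 3  # -> b = 3
y = b ** 3  # -> y = 27
out = y % 13  # -> out = 1

Answer: 27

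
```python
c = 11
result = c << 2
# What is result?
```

Trace (tracking result):
c = 11  # -> c = 11
result = c << 2  # -> result = 44

Answer: 44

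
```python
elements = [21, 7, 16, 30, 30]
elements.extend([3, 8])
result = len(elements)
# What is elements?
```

Answer: [21, 7, 16, 30, 30, 3, 8]

Derivation:
Trace (tracking elements):
elements = [21, 7, 16, 30, 30]  # -> elements = [21, 7, 16, 30, 30]
elements.extend([3, 8])  # -> elements = [21, 7, 16, 30, 30, 3, 8]
result = len(elements)  # -> result = 7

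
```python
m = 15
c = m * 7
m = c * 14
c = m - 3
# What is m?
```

Trace (tracking m):
m = 15  # -> m = 15
c = m * 7  # -> c = 105
m = c * 14  # -> m = 1470
c = m - 3  # -> c = 1467

Answer: 1470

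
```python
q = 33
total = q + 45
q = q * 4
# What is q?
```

Answer: 132

Derivation:
Trace (tracking q):
q = 33  # -> q = 33
total = q + 45  # -> total = 78
q = q * 4  # -> q = 132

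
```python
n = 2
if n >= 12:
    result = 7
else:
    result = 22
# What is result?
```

Trace (tracking result):
n = 2  # -> n = 2
if n >= 12:  # condition is False
else:
    result = 22  # -> result = 22

Answer: 22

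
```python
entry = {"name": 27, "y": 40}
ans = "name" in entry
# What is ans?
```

Trace (tracking ans):
entry = {'name': 27, 'y': 40}  # -> entry = {'name': 27, 'y': 40}
ans = 'name' in entry  # -> ans = True

Answer: True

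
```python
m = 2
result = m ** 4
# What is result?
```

Answer: 16

Derivation:
Trace (tracking result):
m = 2  # -> m = 2
result = m ** 4  # -> result = 16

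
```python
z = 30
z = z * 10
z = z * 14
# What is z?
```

Answer: 4200

Derivation:
Trace (tracking z):
z = 30  # -> z = 30
z = z * 10  # -> z = 300
z = z * 14  # -> z = 4200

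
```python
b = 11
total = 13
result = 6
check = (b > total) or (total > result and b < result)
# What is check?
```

Trace (tracking check):
b = 11  # -> b = 11
total = 13  # -> total = 13
result = 6  # -> result = 6
check = b > total or (total > result and b < result)  # -> check = False

Answer: False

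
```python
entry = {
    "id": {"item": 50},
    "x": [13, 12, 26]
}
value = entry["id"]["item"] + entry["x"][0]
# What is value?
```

Answer: 63

Derivation:
Trace (tracking value):
entry = {'id': {'item': 50}, 'x': [13, 12, 26]}  # -> entry = {'id': {'item': 50}, 'x': [13, 12, 26]}
value = entry['id']['item'] + entry['x'][0]  # -> value = 63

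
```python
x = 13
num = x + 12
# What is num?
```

Trace (tracking num):
x = 13  # -> x = 13
num = x + 12  # -> num = 25

Answer: 25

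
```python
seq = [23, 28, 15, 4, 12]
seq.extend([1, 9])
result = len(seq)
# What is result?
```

Answer: 7

Derivation:
Trace (tracking result):
seq = [23, 28, 15, 4, 12]  # -> seq = [23, 28, 15, 4, 12]
seq.extend([1, 9])  # -> seq = [23, 28, 15, 4, 12, 1, 9]
result = len(seq)  # -> result = 7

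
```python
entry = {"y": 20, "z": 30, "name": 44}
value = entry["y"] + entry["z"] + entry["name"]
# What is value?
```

Answer: 94

Derivation:
Trace (tracking value):
entry = {'y': 20, 'z': 30, 'name': 44}  # -> entry = {'y': 20, 'z': 30, 'name': 44}
value = entry['y'] + entry['z'] + entry['name']  # -> value = 94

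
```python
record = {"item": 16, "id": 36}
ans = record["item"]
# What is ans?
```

Answer: 16

Derivation:
Trace (tracking ans):
record = {'item': 16, 'id': 36}  # -> record = {'item': 16, 'id': 36}
ans = record['item']  # -> ans = 16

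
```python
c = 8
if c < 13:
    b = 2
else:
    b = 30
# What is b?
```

Answer: 2

Derivation:
Trace (tracking b):
c = 8  # -> c = 8
if c < 13:  # condition is True
    b = 2  # -> b = 2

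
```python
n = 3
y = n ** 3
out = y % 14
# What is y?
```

Trace (tracking y):
n = 3  # -> n = 3
y = n ** 3  # -> y = 27
out = y % 14  # -> out = 13

Answer: 27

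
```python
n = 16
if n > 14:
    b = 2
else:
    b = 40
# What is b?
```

Answer: 2

Derivation:
Trace (tracking b):
n = 16  # -> n = 16
if n > 14:  # condition is True
    b = 2  # -> b = 2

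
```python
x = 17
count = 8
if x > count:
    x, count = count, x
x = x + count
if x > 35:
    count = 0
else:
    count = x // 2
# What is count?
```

Trace (tracking count):
x = 17  # -> x = 17
count = 8  # -> count = 8
if x > count:  # condition is True
    x, count = (count, x)  # -> x = 8, count = 17
x = x + count  # -> x = 25
if x > 35:  # condition is False
else:
    count = x // 2  # -> count = 12

Answer: 12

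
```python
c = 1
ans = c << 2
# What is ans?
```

Answer: 4

Derivation:
Trace (tracking ans):
c = 1  # -> c = 1
ans = c << 2  # -> ans = 4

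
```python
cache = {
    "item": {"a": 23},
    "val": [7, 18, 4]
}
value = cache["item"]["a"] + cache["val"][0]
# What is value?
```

Answer: 30

Derivation:
Trace (tracking value):
cache = {'item': {'a': 23}, 'val': [7, 18, 4]}  # -> cache = {'item': {'a': 23}, 'val': [7, 18, 4]}
value = cache['item']['a'] + cache['val'][0]  # -> value = 30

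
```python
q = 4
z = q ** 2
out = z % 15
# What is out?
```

Trace (tracking out):
q = 4  # -> q = 4
z = q ** 2  # -> z = 16
out = z % 15  # -> out = 1

Answer: 1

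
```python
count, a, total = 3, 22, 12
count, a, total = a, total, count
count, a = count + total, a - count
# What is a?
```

Trace (tracking a):
count, a, total = (3, 22, 12)  # -> count = 3, a = 22, total = 12
count, a, total = (a, total, count)  # -> count = 22, a = 12, total = 3
count, a = (count + total, a - count)  # -> count = 25, a = -10

Answer: -10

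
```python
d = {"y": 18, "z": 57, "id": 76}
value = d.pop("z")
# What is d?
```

Answer: {'y': 18, 'id': 76}

Derivation:
Trace (tracking d):
d = {'y': 18, 'z': 57, 'id': 76}  # -> d = {'y': 18, 'z': 57, 'id': 76}
value = d.pop('z')  # -> value = 57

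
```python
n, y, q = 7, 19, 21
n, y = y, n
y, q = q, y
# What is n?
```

Trace (tracking n):
n, y, q = (7, 19, 21)  # -> n = 7, y = 19, q = 21
n, y = (y, n)  # -> n = 19, y = 7
y, q = (q, y)  # -> y = 21, q = 7

Answer: 19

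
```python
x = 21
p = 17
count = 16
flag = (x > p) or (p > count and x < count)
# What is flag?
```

Trace (tracking flag):
x = 21  # -> x = 21
p = 17  # -> p = 17
count = 16  # -> count = 16
flag = x > p or (p > count and x < count)  # -> flag = True

Answer: True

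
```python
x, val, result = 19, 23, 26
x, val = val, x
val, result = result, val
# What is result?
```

Answer: 19

Derivation:
Trace (tracking result):
x, val, result = (19, 23, 26)  # -> x = 19, val = 23, result = 26
x, val = (val, x)  # -> x = 23, val = 19
val, result = (result, val)  # -> val = 26, result = 19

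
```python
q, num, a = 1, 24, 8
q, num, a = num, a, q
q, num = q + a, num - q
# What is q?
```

Trace (tracking q):
q, num, a = (1, 24, 8)  # -> q = 1, num = 24, a = 8
q, num, a = (num, a, q)  # -> q = 24, num = 8, a = 1
q, num = (q + a, num - q)  # -> q = 25, num = -16

Answer: 25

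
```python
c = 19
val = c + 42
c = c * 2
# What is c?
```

Answer: 38

Derivation:
Trace (tracking c):
c = 19  # -> c = 19
val = c + 42  # -> val = 61
c = c * 2  # -> c = 38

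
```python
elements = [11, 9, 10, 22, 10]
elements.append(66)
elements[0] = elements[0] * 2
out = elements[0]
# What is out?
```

Trace (tracking out):
elements = [11, 9, 10, 22, 10]  # -> elements = [11, 9, 10, 22, 10]
elements.append(66)  # -> elements = [11, 9, 10, 22, 10, 66]
elements[0] = elements[0] * 2  # -> elements = [22, 9, 10, 22, 10, 66]
out = elements[0]  # -> out = 22

Answer: 22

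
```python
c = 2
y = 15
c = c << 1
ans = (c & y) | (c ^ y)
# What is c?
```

Answer: 4

Derivation:
Trace (tracking c):
c = 2  # -> c = 2
y = 15  # -> y = 15
c = c << 1  # -> c = 4
ans = c & y | c ^ y  # -> ans = 15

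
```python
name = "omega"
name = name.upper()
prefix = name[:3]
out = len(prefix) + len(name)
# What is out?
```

Trace (tracking out):
name = 'omega'  # -> name = 'omega'
name = name.upper()  # -> name = 'OMEGA'
prefix = name[:3]  # -> prefix = 'OME'
out = len(prefix) + len(name)  # -> out = 8

Answer: 8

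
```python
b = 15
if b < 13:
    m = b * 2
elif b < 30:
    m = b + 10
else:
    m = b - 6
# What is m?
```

Trace (tracking m):
b = 15  # -> b = 15
if b < 13:  # condition is False
elif b < 30:  # condition is True
    m = b + 10  # -> m = 25

Answer: 25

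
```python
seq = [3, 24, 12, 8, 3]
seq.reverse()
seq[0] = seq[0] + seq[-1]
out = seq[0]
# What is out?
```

Trace (tracking out):
seq = [3, 24, 12, 8, 3]  # -> seq = [3, 24, 12, 8, 3]
seq.reverse()  # -> seq = [3, 8, 12, 24, 3]
seq[0] = seq[0] + seq[-1]  # -> seq = [6, 8, 12, 24, 3]
out = seq[0]  # -> out = 6

Answer: 6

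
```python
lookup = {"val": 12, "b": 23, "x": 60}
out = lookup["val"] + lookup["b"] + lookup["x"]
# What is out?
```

Trace (tracking out):
lookup = {'val': 12, 'b': 23, 'x': 60}  # -> lookup = {'val': 12, 'b': 23, 'x': 60}
out = lookup['val'] + lookup['b'] + lookup['x']  # -> out = 95

Answer: 95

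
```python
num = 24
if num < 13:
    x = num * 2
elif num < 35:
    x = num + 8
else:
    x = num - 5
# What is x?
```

Answer: 32

Derivation:
Trace (tracking x):
num = 24  # -> num = 24
if num < 13:  # condition is False
elif num < 35:  # condition is True
    x = num + 8  # -> x = 32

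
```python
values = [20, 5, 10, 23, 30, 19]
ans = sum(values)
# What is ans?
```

Trace (tracking ans):
values = [20, 5, 10, 23, 30, 19]  # -> values = [20, 5, 10, 23, 30, 19]
ans = sum(values)  # -> ans = 107

Answer: 107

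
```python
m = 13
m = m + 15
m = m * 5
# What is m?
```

Trace (tracking m):
m = 13  # -> m = 13
m = m + 15  # -> m = 28
m = m * 5  # -> m = 140

Answer: 140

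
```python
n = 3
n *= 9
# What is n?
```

Answer: 27

Derivation:
Trace (tracking n):
n = 3  # -> n = 3
n *= 9  # -> n = 27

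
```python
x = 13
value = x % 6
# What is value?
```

Answer: 1

Derivation:
Trace (tracking value):
x = 13  # -> x = 13
value = x % 6  # -> value = 1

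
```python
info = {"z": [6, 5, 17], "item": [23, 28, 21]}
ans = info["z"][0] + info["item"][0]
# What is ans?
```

Answer: 29

Derivation:
Trace (tracking ans):
info = {'z': [6, 5, 17], 'item': [23, 28, 21]}  # -> info = {'z': [6, 5, 17], 'item': [23, 28, 21]}
ans = info['z'][0] + info['item'][0]  # -> ans = 29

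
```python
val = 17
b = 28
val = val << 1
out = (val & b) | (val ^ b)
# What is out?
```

Trace (tracking out):
val = 17  # -> val = 17
b = 28  # -> b = 28
val = val << 1  # -> val = 34
out = val & b | val ^ b  # -> out = 62

Answer: 62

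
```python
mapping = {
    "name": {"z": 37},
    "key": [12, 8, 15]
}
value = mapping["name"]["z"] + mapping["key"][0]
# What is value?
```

Answer: 49

Derivation:
Trace (tracking value):
mapping = {'name': {'z': 37}, 'key': [12, 8, 15]}  # -> mapping = {'name': {'z': 37}, 'key': [12, 8, 15]}
value = mapping['name']['z'] + mapping['key'][0]  # -> value = 49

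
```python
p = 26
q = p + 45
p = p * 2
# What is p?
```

Answer: 52

Derivation:
Trace (tracking p):
p = 26  # -> p = 26
q = p + 45  # -> q = 71
p = p * 2  # -> p = 52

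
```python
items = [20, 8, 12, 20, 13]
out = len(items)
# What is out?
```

Answer: 5

Derivation:
Trace (tracking out):
items = [20, 8, 12, 20, 13]  # -> items = [20, 8, 12, 20, 13]
out = len(items)  # -> out = 5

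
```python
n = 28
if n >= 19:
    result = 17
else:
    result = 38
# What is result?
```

Answer: 17

Derivation:
Trace (tracking result):
n = 28  # -> n = 28
if n >= 19:  # condition is True
    result = 17  # -> result = 17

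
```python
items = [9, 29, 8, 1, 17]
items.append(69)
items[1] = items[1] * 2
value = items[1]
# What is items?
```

Trace (tracking items):
items = [9, 29, 8, 1, 17]  # -> items = [9, 29, 8, 1, 17]
items.append(69)  # -> items = [9, 29, 8, 1, 17, 69]
items[1] = items[1] * 2  # -> items = [9, 58, 8, 1, 17, 69]
value = items[1]  # -> value = 58

Answer: [9, 58, 8, 1, 17, 69]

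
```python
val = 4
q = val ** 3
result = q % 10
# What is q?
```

Answer: 64

Derivation:
Trace (tracking q):
val = 4  # -> val = 4
q = val ** 3  # -> q = 64
result = q % 10  # -> result = 4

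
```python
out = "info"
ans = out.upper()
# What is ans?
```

Trace (tracking ans):
out = 'info'  # -> out = 'info'
ans = out.upper()  # -> ans = 'INFO'

Answer: 'INFO'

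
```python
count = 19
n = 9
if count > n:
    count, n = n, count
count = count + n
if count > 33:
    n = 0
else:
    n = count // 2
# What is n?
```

Answer: 14

Derivation:
Trace (tracking n):
count = 19  # -> count = 19
n = 9  # -> n = 9
if count > n:  # condition is True
    count, n = (n, count)  # -> count = 9, n = 19
count = count + n  # -> count = 28
if count > 33:  # condition is False
else:
    n = count // 2  # -> n = 14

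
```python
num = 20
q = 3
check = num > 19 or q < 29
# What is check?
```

Trace (tracking check):
num = 20  # -> num = 20
q = 3  # -> q = 3
check = num > 19 or q < 29  # -> check = True

Answer: True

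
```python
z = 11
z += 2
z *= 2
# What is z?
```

Answer: 26

Derivation:
Trace (tracking z):
z = 11  # -> z = 11
z += 2  # -> z = 13
z *= 2  # -> z = 26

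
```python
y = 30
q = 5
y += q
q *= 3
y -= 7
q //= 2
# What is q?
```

Answer: 7

Derivation:
Trace (tracking q):
y = 30  # -> y = 30
q = 5  # -> q = 5
y += q  # -> y = 35
q *= 3  # -> q = 15
y -= 7  # -> y = 28
q //= 2  # -> q = 7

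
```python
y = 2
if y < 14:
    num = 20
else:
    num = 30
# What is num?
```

Trace (tracking num):
y = 2  # -> y = 2
if y < 14:  # condition is True
    num = 20  # -> num = 20

Answer: 20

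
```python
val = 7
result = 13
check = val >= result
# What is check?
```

Trace (tracking check):
val = 7  # -> val = 7
result = 13  # -> result = 13
check = val >= result  # -> check = False

Answer: False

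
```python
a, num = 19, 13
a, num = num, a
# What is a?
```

Trace (tracking a):
a, num = (19, 13)  # -> a = 19, num = 13
a, num = (num, a)  # -> a = 13, num = 19

Answer: 13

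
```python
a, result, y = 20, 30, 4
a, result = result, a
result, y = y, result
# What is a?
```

Answer: 30

Derivation:
Trace (tracking a):
a, result, y = (20, 30, 4)  # -> a = 20, result = 30, y = 4
a, result = (result, a)  # -> a = 30, result = 20
result, y = (y, result)  # -> result = 4, y = 20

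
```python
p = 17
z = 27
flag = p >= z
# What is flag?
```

Answer: False

Derivation:
Trace (tracking flag):
p = 17  # -> p = 17
z = 27  # -> z = 27
flag = p >= z  # -> flag = False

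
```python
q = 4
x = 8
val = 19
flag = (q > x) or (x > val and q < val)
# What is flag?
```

Trace (tracking flag):
q = 4  # -> q = 4
x = 8  # -> x = 8
val = 19  # -> val = 19
flag = q > x or (x > val and q < val)  # -> flag = False

Answer: False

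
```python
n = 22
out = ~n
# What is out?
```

Answer: -23

Derivation:
Trace (tracking out):
n = 22  # -> n = 22
out = ~n  # -> out = -23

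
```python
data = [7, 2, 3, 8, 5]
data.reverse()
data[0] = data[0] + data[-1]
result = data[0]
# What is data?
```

Trace (tracking data):
data = [7, 2, 3, 8, 5]  # -> data = [7, 2, 3, 8, 5]
data.reverse()  # -> data = [5, 8, 3, 2, 7]
data[0] = data[0] + data[-1]  # -> data = [12, 8, 3, 2, 7]
result = data[0]  # -> result = 12

Answer: [12, 8, 3, 2, 7]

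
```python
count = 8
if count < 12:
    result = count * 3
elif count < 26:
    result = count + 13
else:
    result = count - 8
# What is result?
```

Answer: 24

Derivation:
Trace (tracking result):
count = 8  # -> count = 8
if count < 12:  # condition is True
    result = count * 3  # -> result = 24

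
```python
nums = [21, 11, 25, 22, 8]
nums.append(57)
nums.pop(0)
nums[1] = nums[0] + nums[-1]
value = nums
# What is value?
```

Trace (tracking value):
nums = [21, 11, 25, 22, 8]  # -> nums = [21, 11, 25, 22, 8]
nums.append(57)  # -> nums = [21, 11, 25, 22, 8, 57]
nums.pop(0)  # -> nums = [11, 25, 22, 8, 57]
nums[1] = nums[0] + nums[-1]  # -> nums = [11, 68, 22, 8, 57]
value = nums  # -> value = [11, 68, 22, 8, 57]

Answer: [11, 68, 22, 8, 57]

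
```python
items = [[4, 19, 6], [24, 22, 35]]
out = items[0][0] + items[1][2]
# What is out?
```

Trace (tracking out):
items = [[4, 19, 6], [24, 22, 35]]  # -> items = [[4, 19, 6], [24, 22, 35]]
out = items[0][0] + items[1][2]  # -> out = 39

Answer: 39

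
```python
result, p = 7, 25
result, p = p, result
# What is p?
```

Answer: 7

Derivation:
Trace (tracking p):
result, p = (7, 25)  # -> result = 7, p = 25
result, p = (p, result)  # -> result = 25, p = 7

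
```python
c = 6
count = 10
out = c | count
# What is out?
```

Answer: 14

Derivation:
Trace (tracking out):
c = 6  # -> c = 6
count = 10  # -> count = 10
out = c | count  # -> out = 14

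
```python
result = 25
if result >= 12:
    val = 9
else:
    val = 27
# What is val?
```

Answer: 9

Derivation:
Trace (tracking val):
result = 25  # -> result = 25
if result >= 12:  # condition is True
    val = 9  # -> val = 9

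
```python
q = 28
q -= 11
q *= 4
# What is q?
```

Trace (tracking q):
q = 28  # -> q = 28
q -= 11  # -> q = 17
q *= 4  # -> q = 68

Answer: 68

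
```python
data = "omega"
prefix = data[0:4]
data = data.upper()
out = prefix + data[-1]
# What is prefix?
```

Trace (tracking prefix):
data = 'omega'  # -> data = 'omega'
prefix = data[0:4]  # -> prefix = 'omeg'
data = data.upper()  # -> data = 'OMEGA'
out = prefix + data[-1]  # -> out = 'omegA'

Answer: 'omeg'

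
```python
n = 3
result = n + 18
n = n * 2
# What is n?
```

Answer: 6

Derivation:
Trace (tracking n):
n = 3  # -> n = 3
result = n + 18  # -> result = 21
n = n * 2  # -> n = 6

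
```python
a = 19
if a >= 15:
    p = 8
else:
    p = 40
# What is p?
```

Answer: 8

Derivation:
Trace (tracking p):
a = 19  # -> a = 19
if a >= 15:  # condition is True
    p = 8  # -> p = 8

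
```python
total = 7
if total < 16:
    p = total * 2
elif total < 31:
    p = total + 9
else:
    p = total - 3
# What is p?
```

Trace (tracking p):
total = 7  # -> total = 7
if total < 16:  # condition is True
    p = total * 2  # -> p = 14

Answer: 14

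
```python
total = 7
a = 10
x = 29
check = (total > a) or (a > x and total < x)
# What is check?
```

Trace (tracking check):
total = 7  # -> total = 7
a = 10  # -> a = 10
x = 29  # -> x = 29
check = total > a or (a > x and total < x)  # -> check = False

Answer: False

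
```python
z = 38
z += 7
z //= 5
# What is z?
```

Trace (tracking z):
z = 38  # -> z = 38
z += 7  # -> z = 45
z //= 5  # -> z = 9

Answer: 9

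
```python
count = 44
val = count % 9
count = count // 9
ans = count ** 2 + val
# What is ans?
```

Answer: 24

Derivation:
Trace (tracking ans):
count = 44  # -> count = 44
val = count % 9  # -> val = 8
count = count // 9  # -> count = 4
ans = count ** 2 + val  # -> ans = 24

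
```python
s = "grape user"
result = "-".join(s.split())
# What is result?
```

Answer: 'grape-user'

Derivation:
Trace (tracking result):
s = 'grape user'  # -> s = 'grape user'
result = '-'.join(s.split())  # -> result = 'grape-user'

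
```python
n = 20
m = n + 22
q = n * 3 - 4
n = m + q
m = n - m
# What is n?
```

Answer: 98

Derivation:
Trace (tracking n):
n = 20  # -> n = 20
m = n + 22  # -> m = 42
q = n * 3 - 4  # -> q = 56
n = m + q  # -> n = 98
m = n - m  # -> m = 56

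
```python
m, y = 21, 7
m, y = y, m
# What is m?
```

Answer: 7

Derivation:
Trace (tracking m):
m, y = (21, 7)  # -> m = 21, y = 7
m, y = (y, m)  # -> m = 7, y = 21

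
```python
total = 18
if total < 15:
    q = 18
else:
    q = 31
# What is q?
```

Trace (tracking q):
total = 18  # -> total = 18
if total < 15:  # condition is False
else:
    q = 31  # -> q = 31

Answer: 31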